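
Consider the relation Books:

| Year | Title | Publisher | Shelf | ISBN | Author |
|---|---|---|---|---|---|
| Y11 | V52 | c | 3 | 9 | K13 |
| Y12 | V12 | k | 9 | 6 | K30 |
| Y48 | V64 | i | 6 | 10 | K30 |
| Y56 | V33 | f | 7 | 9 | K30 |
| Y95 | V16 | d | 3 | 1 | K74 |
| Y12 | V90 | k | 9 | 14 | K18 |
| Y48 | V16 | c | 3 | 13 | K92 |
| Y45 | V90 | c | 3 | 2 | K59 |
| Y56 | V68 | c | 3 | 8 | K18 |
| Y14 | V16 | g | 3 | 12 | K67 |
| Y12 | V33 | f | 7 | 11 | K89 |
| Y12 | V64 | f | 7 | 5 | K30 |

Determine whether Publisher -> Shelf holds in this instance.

Yes

Publisher=c: 4 rows → Shelf = 3, 3, 3, 3 ✓
Publisher=k: 2 rows → Shelf = 9, 9 ✓
Publisher=i: 1 row → Shelf = 6 ✓
Publisher=f: 3 rows → Shelf = 7, 7, 7 ✓
Publisher=d: 1 row → Shelf = 3 ✓
Publisher=g: 1 row → Shelf = 3 ✓
Every Publisher value is associated with a single Shelf value, so Publisher -> Shelf holds.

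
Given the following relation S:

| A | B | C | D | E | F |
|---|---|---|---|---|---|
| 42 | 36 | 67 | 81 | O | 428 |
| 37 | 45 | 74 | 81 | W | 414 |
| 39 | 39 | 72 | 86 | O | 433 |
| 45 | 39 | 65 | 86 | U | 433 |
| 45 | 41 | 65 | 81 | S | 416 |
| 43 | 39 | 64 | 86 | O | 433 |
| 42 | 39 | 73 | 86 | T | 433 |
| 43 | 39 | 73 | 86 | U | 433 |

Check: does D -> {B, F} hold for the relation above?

No

D=81: 3 rows → {B,F} takes values {(36, 428), (45, 414), (41, 416)} — violation
D=86: 5 rows → {B,F} = (39, 433), (39, 433), (39, 433), (39, 433), (39, 433) ✓
Two rows agree on D but differ on {B, F}, so D -> {B, F} does not hold.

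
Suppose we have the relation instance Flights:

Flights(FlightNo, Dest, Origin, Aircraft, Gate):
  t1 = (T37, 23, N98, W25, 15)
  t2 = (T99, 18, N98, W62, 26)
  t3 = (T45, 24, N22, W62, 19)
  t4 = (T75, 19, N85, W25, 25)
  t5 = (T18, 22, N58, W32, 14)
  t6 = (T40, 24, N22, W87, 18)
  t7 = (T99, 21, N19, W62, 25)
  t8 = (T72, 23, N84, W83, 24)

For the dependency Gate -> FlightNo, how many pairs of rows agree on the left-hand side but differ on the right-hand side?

1

Gate=25: violating pairs (4,7) — 1 pair.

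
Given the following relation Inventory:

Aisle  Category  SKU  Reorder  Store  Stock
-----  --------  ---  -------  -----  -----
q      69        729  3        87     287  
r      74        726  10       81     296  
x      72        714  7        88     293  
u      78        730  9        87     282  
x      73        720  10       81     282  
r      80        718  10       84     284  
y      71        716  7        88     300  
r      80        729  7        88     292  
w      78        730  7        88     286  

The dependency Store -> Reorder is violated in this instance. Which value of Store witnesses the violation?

Store=87: 2 rows → Reorder takes values {3, 9} — violation
Store=81: 2 rows → Reorder = 10, 10 ✓
Store=88: 4 rows → Reorder = 7, 7, 7, 7 ✓
Store=84: 1 row → Reorder = 10 ✓
The only Store value with inconsistent Reorder is Store=87.

87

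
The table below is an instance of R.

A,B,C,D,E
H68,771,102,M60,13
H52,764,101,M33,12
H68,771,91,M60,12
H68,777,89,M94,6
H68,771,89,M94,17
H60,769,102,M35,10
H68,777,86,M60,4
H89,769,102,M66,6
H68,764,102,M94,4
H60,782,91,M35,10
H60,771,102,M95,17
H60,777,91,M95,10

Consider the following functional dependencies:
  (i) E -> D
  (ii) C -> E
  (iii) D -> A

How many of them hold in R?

(i) E -> D: E=12: 2 rows → D takes values {M33, M60} — violation; E=6: 2 rows → D takes values {M94, M66} — violation; E=17: 2 rows → D takes values {M94, M95} — violation; E=10: 3 rows → D takes values {M35, M95} — violation; E=4: 2 rows → D takes values {M60, M94} — violation — fails.
(ii) C -> E: C=102: 5 rows → E takes values {13, 10, 6, 4, 17} — violation; C=91: 3 rows → E takes values {12, 10} — violation; C=89: 2 rows → E takes values {6, 17} — violation — fails.
(iii) D -> A: every LHS value maps to a single RHS value — holds.
1 of the 3 dependencies holds.

1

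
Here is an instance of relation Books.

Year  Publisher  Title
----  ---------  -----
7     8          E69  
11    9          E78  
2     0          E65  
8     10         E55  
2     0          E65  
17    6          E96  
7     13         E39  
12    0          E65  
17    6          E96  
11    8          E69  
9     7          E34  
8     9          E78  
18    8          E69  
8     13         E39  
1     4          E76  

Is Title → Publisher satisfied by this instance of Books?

Title=E69: 3 rows → Publisher = 8, 8, 8 ✓
Title=E78: 2 rows → Publisher = 9, 9 ✓
Title=E65: 3 rows → Publisher = 0, 0, 0 ✓
Title=E55: 1 row → Publisher = 10 ✓
Title=E96: 2 rows → Publisher = 6, 6 ✓
Title=E39: 2 rows → Publisher = 13, 13 ✓
Title=E34: 1 row → Publisher = 7 ✓
Title=E76: 1 row → Publisher = 4 ✓
Every Title value is associated with a single Publisher value, so Title → Publisher holds.

Yes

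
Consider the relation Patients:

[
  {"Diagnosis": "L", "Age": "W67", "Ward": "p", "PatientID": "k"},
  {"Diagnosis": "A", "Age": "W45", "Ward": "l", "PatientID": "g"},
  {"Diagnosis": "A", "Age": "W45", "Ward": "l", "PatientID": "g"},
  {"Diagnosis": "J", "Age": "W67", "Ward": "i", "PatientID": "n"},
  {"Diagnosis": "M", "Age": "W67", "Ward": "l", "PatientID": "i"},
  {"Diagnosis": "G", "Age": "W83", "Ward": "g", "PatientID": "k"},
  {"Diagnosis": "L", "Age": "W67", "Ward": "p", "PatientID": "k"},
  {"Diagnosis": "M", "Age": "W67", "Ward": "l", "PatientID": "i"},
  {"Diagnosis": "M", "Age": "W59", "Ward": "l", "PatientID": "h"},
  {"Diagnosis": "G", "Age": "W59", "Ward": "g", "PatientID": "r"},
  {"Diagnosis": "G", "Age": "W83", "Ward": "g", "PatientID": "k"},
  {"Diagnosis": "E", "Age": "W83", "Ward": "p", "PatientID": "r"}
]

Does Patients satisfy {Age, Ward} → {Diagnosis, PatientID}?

(Age=W67, Ward=p): 2 rows → {Diagnosis,PatientID} = (L, k), (L, k) ✓
(Age=W45, Ward=l): 2 rows → {Diagnosis,PatientID} = (A, g), (A, g) ✓
(Age=W67, Ward=i): 1 row → {Diagnosis,PatientID} = (J, n) ✓
(Age=W67, Ward=l): 2 rows → {Diagnosis,PatientID} = (M, i), (M, i) ✓
(Age=W83, Ward=g): 2 rows → {Diagnosis,PatientID} = (G, k), (G, k) ✓
(Age=W59, Ward=l): 1 row → {Diagnosis,PatientID} = (M, h) ✓
(Age=W59, Ward=g): 1 row → {Diagnosis,PatientID} = (G, r) ✓
(Age=W83, Ward=p): 1 row → {Diagnosis,PatientID} = (E, r) ✓
Every {Age, Ward} value is associated with a single {Diagnosis, PatientID} value, so {Age, Ward} → {Diagnosis, PatientID} holds.

Yes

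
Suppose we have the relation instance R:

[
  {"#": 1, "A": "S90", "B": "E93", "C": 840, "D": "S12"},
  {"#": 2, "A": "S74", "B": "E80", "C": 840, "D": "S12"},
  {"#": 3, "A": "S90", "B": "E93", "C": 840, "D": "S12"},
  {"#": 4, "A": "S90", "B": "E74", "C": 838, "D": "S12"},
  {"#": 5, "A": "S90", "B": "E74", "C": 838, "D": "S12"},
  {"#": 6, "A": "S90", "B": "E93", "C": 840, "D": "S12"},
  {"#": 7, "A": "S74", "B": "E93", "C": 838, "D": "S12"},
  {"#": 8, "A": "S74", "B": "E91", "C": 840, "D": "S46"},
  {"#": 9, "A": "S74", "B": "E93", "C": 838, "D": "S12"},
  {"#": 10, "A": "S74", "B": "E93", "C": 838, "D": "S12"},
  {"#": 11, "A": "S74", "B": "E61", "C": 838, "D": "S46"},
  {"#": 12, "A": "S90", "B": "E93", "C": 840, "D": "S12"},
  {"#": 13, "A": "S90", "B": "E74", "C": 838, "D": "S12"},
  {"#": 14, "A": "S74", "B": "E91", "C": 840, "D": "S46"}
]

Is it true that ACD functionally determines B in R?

(A=S90, C=840, D=S12): rows 1, 3, 6, 12 → B = E93, E93, E93, E93 ✓
(A=S74, C=840, D=S12): row 2 → B = E80 ✓
(A=S90, C=838, D=S12): rows 4, 5, 13 → B = E74, E74, E74 ✓
(A=S74, C=838, D=S12): rows 7, 9, 10 → B = E93, E93, E93 ✓
(A=S74, C=840, D=S46): rows 8, 14 → B = E91, E91 ✓
(A=S74, C=838, D=S46): row 11 → B = E61 ✓
Every ACD value is associated with a single B value, so ACD → B holds.

Yes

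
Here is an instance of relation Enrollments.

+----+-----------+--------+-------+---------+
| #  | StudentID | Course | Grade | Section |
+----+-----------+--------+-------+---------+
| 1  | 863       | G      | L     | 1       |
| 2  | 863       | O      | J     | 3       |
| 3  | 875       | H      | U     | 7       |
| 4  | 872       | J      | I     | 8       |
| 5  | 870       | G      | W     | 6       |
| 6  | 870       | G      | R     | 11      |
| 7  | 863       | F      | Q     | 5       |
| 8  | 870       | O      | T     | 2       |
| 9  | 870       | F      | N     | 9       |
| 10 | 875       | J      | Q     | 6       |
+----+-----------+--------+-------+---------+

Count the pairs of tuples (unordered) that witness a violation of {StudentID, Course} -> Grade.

1

(StudentID=870, Course=G): violating pairs (5,6) — 1 pair.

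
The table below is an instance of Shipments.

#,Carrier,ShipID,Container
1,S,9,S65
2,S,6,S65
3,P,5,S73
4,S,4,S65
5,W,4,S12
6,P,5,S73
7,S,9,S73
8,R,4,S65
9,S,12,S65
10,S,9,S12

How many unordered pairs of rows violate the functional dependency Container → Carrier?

7

Container=S65: violating pairs (1,8), (2,8), (4,8), (8,9) — 4 pairs.
Container=S73: violating pairs (3,7), (6,7) — 2 pairs.
Container=S12: violating pairs (5,10) — 1 pair.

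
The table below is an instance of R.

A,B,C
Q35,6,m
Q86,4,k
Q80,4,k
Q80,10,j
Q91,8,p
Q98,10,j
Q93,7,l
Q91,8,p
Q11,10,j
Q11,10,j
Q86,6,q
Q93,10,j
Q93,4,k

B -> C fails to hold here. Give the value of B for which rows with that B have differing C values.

B=6: 2 rows → C takes values {m, q} — violation
B=4: 3 rows → C = k, k, k ✓
B=10: 5 rows → C = j, j, j, j, j ✓
B=8: 2 rows → C = p, p ✓
B=7: 1 row → C = l ✓
The only B value with inconsistent C is B=6.

6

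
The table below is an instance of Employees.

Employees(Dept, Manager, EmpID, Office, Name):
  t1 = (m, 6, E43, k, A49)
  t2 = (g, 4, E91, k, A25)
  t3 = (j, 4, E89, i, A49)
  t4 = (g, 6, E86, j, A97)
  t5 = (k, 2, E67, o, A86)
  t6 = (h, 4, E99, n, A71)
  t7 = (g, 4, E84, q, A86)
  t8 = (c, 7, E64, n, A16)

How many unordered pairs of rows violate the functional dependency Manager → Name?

7

Manager=6: violating pairs (1,4) — 1 pair.
Manager=4: violating pairs (2,3), (2,6), (2,7), (3,6), (3,7), (6,7) — 6 pairs.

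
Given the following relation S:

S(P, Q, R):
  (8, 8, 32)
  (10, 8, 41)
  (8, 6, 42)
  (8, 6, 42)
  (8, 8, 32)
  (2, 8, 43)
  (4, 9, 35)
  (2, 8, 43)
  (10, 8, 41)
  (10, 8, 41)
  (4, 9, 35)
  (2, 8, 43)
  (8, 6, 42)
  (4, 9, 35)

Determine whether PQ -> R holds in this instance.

(P=8, Q=8): 2 rows → R = 32, 32 ✓
(P=10, Q=8): 3 rows → R = 41, 41, 41 ✓
(P=8, Q=6): 3 rows → R = 42, 42, 42 ✓
(P=2, Q=8): 3 rows → R = 43, 43, 43 ✓
(P=4, Q=9): 3 rows → R = 35, 35, 35 ✓
Every PQ value is associated with a single R value, so PQ -> R holds.

Yes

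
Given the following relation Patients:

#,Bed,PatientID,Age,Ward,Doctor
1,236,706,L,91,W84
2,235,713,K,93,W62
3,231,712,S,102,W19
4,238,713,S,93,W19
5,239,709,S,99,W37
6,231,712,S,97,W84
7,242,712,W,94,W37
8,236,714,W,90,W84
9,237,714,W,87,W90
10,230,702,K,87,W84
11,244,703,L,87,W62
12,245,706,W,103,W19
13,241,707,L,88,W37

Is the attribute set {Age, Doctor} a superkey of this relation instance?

No

Rows 3 and 4 have the same {Age, Doctor} value (Age=S, Doctor=W19) but are distinct tuples, so {Age, Doctor} does not determine every attribute — not a superkey.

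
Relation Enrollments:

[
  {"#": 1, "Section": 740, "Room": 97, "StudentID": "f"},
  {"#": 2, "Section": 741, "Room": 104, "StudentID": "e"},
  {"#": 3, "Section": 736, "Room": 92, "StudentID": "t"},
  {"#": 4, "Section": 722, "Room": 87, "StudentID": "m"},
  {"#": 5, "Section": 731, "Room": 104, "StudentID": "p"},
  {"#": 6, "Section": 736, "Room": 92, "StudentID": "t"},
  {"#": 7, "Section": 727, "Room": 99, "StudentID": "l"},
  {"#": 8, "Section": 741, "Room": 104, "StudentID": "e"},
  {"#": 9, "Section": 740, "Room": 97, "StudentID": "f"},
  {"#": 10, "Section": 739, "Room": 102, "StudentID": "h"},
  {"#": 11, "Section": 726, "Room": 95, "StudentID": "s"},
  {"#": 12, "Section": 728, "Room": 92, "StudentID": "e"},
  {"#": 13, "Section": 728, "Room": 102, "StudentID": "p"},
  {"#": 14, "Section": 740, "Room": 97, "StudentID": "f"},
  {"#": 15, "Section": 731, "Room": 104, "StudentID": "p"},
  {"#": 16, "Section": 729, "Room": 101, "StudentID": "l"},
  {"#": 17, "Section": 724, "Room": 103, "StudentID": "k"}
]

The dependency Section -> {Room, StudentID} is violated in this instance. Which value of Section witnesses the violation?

728

Section=740: rows 1, 9, 14 → {Room,StudentID} = (97, f), (97, f), (97, f) ✓
Section=741: rows 2, 8 → {Room,StudentID} = (104, e), (104, e) ✓
Section=736: rows 3, 6 → {Room,StudentID} = (92, t), (92, t) ✓
Section=722: row 4 → {Room,StudentID} = (87, m) ✓
Section=731: rows 5, 15 → {Room,StudentID} = (104, p), (104, p) ✓
Section=727: row 7 → {Room,StudentID} = (99, l) ✓
Section=739: row 10 → {Room,StudentID} = (102, h) ✓
Section=726: row 11 → {Room,StudentID} = (95, s) ✓
Section=728: rows 12, 13 → {Room,StudentID} takes values {(92, e), (102, p)} — violation
Section=729: row 16 → {Room,StudentID} = (101, l) ✓
Section=724: row 17 → {Room,StudentID} = (103, k) ✓
The only Section value with inconsistent RHS is Section=728.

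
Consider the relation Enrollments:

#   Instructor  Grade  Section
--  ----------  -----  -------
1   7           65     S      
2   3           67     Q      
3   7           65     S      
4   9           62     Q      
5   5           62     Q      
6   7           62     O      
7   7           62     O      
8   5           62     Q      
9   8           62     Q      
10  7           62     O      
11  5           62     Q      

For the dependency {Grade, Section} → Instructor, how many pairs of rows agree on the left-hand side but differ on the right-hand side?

(Grade=65, Section=S): all 2 rows agree on Instructor — 0 pairs.
(Grade=62, Section=Q): violating pairs (4,5), (4,8), (4,9), (4,11), (5,9), (8,9), (9,11) — 7 pairs.
(Grade=62, Section=O): all 3 rows agree on Instructor — 0 pairs.

7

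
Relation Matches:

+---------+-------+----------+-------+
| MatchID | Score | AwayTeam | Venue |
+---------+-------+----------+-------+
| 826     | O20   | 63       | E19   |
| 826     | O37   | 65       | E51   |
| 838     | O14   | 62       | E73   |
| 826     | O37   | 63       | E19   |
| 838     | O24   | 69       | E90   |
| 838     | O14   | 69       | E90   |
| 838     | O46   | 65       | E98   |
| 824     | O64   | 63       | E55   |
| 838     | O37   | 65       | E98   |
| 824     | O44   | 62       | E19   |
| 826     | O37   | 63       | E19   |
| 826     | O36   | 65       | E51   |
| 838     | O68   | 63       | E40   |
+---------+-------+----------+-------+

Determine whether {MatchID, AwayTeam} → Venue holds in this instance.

Yes

(MatchID=826, AwayTeam=63): 3 rows → Venue = E19, E19, E19 ✓
(MatchID=826, AwayTeam=65): 2 rows → Venue = E51, E51 ✓
(MatchID=838, AwayTeam=62): 1 row → Venue = E73 ✓
(MatchID=838, AwayTeam=69): 2 rows → Venue = E90, E90 ✓
(MatchID=838, AwayTeam=65): 2 rows → Venue = E98, E98 ✓
(MatchID=824, AwayTeam=63): 1 row → Venue = E55 ✓
(MatchID=824, AwayTeam=62): 1 row → Venue = E19 ✓
(MatchID=838, AwayTeam=63): 1 row → Venue = E40 ✓
Every {MatchID, AwayTeam} value is associated with a single Venue value, so {MatchID, AwayTeam} → Venue holds.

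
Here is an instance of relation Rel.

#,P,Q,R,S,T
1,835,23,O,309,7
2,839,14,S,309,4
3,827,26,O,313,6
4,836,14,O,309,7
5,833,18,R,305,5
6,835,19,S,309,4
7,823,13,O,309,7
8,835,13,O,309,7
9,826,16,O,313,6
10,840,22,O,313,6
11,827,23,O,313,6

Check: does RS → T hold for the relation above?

Yes

(R=O, S=309): rows 1, 4, 7, 8 → T = 7, 7, 7, 7 ✓
(R=S, S=309): rows 2, 6 → T = 4, 4 ✓
(R=O, S=313): rows 3, 9, 10, 11 → T = 6, 6, 6, 6 ✓
(R=R, S=305): row 5 → T = 5 ✓
Every RS value is associated with a single T value, so RS → T holds.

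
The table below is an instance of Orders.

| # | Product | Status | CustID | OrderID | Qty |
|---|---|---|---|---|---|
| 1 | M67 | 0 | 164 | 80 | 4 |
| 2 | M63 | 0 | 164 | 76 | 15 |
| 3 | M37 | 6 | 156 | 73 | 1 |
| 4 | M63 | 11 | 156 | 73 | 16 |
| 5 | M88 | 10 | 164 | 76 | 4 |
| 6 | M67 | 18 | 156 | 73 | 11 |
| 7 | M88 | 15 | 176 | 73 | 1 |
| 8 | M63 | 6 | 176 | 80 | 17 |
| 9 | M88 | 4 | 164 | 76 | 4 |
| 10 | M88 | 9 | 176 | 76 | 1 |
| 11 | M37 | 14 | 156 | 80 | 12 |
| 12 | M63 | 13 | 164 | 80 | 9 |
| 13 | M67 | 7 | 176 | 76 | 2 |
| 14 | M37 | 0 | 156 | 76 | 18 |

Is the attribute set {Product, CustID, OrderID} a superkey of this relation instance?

No

Rows 5 and 9 have the same {Product, CustID, OrderID} value (Product=M88, CustID=164, OrderID=76) but are distinct tuples, so {Product, CustID, OrderID} does not determine every attribute — not a superkey.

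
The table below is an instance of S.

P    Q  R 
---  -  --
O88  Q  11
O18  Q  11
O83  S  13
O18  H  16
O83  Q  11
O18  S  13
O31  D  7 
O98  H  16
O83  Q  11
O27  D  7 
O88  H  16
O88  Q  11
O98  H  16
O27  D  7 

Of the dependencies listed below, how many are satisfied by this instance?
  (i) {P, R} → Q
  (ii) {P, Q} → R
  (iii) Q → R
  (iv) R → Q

4

(i) {P, R} → Q: every LHS value maps to a single RHS value — holds.
(ii) {P, Q} → R: every LHS value maps to a single RHS value — holds.
(iii) Q → R: every LHS value maps to a single RHS value — holds.
(iv) R → Q: every LHS value maps to a single RHS value — holds.
4 of the 4 dependencies hold.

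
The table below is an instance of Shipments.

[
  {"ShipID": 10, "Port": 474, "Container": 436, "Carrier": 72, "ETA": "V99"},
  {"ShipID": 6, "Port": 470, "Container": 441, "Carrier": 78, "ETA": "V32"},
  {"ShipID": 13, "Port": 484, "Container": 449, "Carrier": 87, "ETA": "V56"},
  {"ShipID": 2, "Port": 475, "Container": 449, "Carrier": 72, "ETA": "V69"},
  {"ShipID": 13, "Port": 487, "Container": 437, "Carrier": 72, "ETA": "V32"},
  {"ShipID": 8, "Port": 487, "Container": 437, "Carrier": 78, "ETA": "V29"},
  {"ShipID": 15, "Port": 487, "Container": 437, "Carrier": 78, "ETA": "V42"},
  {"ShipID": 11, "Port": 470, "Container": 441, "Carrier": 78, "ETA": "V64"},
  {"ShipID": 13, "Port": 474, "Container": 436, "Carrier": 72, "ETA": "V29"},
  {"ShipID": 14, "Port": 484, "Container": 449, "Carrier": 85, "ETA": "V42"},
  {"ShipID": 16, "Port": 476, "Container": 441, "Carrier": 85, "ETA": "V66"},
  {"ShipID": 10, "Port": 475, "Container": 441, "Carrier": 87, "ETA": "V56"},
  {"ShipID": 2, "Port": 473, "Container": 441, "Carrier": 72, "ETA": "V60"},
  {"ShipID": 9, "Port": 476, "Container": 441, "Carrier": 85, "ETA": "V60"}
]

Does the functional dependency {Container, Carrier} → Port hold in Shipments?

(Container=436, Carrier=72): 2 rows → Port = 474, 474 ✓
(Container=441, Carrier=78): 2 rows → Port = 470, 470 ✓
(Container=449, Carrier=87): 1 row → Port = 484 ✓
(Container=449, Carrier=72): 1 row → Port = 475 ✓
(Container=437, Carrier=72): 1 row → Port = 487 ✓
(Container=437, Carrier=78): 2 rows → Port = 487, 487 ✓
(Container=449, Carrier=85): 1 row → Port = 484 ✓
(Container=441, Carrier=85): 2 rows → Port = 476, 476 ✓
(Container=441, Carrier=87): 1 row → Port = 475 ✓
(Container=441, Carrier=72): 1 row → Port = 473 ✓
Every {Container, Carrier} value is associated with a single Port value, so {Container, Carrier} → Port holds.

Yes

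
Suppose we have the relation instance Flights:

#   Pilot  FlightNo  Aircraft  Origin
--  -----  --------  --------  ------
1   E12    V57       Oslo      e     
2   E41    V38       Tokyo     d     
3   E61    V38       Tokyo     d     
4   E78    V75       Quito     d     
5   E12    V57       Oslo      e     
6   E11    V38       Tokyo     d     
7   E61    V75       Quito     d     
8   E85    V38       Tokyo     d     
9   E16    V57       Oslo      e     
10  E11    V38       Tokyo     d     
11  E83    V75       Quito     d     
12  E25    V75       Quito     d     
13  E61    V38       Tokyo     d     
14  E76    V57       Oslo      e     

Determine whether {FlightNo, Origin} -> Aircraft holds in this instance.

Yes

(FlightNo=V57, Origin=e): rows 1, 5, 9, 14 → Aircraft = Oslo, Oslo, Oslo, Oslo ✓
(FlightNo=V38, Origin=d): rows 2, 3, 6, 8, 10, 13 → Aircraft = Tokyo, Tokyo, Tokyo, Tokyo, Tokyo, Tokyo ✓
(FlightNo=V75, Origin=d): rows 4, 7, 11, 12 → Aircraft = Quito, Quito, Quito, Quito ✓
Every {FlightNo, Origin} value is associated with a single Aircraft value, so {FlightNo, Origin} -> Aircraft holds.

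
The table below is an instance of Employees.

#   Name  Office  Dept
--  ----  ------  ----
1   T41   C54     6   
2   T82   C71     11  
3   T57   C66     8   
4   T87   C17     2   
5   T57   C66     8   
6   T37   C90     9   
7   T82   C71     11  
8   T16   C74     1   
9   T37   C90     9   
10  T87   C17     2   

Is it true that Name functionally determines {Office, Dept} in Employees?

Yes

Name=T41: row 1 → {Office,Dept} = (C54, 6) ✓
Name=T82: rows 2, 7 → {Office,Dept} = (C71, 11), (C71, 11) ✓
Name=T57: rows 3, 5 → {Office,Dept} = (C66, 8), (C66, 8) ✓
Name=T87: rows 4, 10 → {Office,Dept} = (C17, 2), (C17, 2) ✓
Name=T37: rows 6, 9 → {Office,Dept} = (C90, 9), (C90, 9) ✓
Name=T16: row 8 → {Office,Dept} = (C74, 1) ✓
Every Name value is associated with a single {Office, Dept} value, so Name -> {Office, Dept} holds.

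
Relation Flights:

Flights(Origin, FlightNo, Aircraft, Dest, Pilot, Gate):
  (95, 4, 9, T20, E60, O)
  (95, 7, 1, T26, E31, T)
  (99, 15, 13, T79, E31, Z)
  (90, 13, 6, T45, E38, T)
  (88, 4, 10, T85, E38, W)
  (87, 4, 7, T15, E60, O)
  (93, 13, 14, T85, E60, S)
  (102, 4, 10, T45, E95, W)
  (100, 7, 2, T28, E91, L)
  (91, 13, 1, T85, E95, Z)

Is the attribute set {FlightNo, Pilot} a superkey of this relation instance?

Two distinct rows share (FlightNo=4, Pilot=E60), so {FlightNo, Pilot} does not determine every attribute — not a superkey.

No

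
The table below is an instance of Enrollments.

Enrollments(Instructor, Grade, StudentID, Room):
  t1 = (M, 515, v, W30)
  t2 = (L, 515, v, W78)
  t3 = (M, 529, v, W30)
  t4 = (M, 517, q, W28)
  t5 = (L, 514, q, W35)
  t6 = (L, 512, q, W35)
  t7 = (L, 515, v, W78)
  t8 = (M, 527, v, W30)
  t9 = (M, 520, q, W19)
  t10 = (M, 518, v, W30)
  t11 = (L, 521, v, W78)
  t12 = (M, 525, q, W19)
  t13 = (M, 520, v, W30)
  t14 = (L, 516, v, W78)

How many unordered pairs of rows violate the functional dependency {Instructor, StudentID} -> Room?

2

(Instructor=M, StudentID=v): all 5 rows agree on Room — 0 pairs.
(Instructor=L, StudentID=v): all 4 rows agree on Room — 0 pairs.
(Instructor=M, StudentID=q): violating pairs (4,9), (4,12) — 2 pairs.
(Instructor=L, StudentID=q): all 2 rows agree on Room — 0 pairs.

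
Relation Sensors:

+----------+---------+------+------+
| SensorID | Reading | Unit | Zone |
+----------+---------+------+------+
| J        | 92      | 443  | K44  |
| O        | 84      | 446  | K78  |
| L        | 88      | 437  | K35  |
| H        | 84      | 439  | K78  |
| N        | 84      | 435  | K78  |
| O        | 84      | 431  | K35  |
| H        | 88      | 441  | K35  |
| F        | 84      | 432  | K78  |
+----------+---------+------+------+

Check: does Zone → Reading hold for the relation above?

Zone=K44: 1 row → Reading = 92 ✓
Zone=K78: 4 rows → Reading = 84, 84, 84, 84 ✓
Zone=K35: 3 rows → Reading takes values {88, 84} — violation
Two rows agree on Zone but differ on Reading, so Zone → Reading does not hold.

No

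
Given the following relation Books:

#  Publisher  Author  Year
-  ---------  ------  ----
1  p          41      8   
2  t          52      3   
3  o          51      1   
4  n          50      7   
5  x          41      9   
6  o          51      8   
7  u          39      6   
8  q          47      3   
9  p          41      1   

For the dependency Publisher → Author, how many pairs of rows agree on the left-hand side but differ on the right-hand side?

0

Publisher=p: all 2 rows agree on Author — 0 pairs.
Publisher=o: all 2 rows agree on Author — 0 pairs.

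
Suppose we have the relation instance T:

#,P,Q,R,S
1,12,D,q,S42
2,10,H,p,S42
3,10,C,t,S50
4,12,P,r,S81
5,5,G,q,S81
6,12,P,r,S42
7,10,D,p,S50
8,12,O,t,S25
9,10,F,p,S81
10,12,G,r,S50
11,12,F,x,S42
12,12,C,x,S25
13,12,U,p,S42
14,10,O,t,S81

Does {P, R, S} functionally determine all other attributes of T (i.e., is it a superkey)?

All 14 rows have distinct {P, R, S} values, so {P, R, S} → (all attributes) holds and {P, R, S} is a superkey.

Yes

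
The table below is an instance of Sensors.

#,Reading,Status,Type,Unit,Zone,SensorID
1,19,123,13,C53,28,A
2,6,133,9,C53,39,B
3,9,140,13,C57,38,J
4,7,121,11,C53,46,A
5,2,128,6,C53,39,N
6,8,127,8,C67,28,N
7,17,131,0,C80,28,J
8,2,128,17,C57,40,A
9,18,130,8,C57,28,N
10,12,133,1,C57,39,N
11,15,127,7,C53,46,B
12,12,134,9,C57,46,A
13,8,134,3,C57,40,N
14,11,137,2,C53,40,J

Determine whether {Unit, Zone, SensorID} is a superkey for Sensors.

All 14 rows have distinct {Unit, Zone, SensorID} values, so {Unit, Zone, SensorID} → (all attributes) holds and {Unit, Zone, SensorID} is a superkey.

Yes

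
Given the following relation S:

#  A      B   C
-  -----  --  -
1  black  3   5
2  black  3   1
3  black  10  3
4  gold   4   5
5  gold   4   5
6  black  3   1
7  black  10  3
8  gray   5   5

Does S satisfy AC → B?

Yes

(A=black, C=5): row 1 → B = 3 ✓
(A=black, C=1): rows 2, 6 → B = 3, 3 ✓
(A=black, C=3): rows 3, 7 → B = 10, 10 ✓
(A=gold, C=5): rows 4, 5 → B = 4, 4 ✓
(A=gray, C=5): row 8 → B = 5 ✓
Every AC value is associated with a single B value, so AC → B holds.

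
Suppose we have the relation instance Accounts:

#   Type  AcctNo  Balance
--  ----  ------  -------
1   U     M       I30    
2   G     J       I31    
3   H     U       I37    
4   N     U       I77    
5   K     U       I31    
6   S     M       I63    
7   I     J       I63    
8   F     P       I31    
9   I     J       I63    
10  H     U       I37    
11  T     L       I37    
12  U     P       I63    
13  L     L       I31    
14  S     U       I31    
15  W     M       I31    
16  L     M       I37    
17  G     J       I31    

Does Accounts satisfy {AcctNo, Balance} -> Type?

(AcctNo=M, Balance=I30): row 1 → Type = U ✓
(AcctNo=J, Balance=I31): rows 2, 17 → Type = G, G ✓
(AcctNo=U, Balance=I37): rows 3, 10 → Type = H, H ✓
(AcctNo=U, Balance=I77): row 4 → Type = N ✓
(AcctNo=U, Balance=I31): rows 5, 14 → Type takes values {K, S} — violation
(AcctNo=M, Balance=I63): row 6 → Type = S ✓
(AcctNo=J, Balance=I63): rows 7, 9 → Type = I, I ✓
(AcctNo=P, Balance=I31): row 8 → Type = F ✓
(AcctNo=L, Balance=I37): row 11 → Type = T ✓
(AcctNo=P, Balance=I63): row 12 → Type = U ✓
(AcctNo=L, Balance=I31): row 13 → Type = L ✓
(AcctNo=M, Balance=I31): row 15 → Type = W ✓
(AcctNo=M, Balance=I37): row 16 → Type = L ✓
Two rows agree on {AcctNo, Balance} but differ on Type, so {AcctNo, Balance} -> Type does not hold.

No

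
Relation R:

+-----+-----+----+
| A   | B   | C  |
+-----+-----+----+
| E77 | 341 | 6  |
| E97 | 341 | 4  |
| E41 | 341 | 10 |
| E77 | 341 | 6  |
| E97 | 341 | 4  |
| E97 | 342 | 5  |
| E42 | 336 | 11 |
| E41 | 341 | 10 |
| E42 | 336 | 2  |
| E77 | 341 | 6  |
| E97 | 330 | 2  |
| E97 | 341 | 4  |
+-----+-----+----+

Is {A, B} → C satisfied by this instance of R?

(A=E77, B=341): 3 rows → C = 6, 6, 6 ✓
(A=E97, B=341): 3 rows → C = 4, 4, 4 ✓
(A=E41, B=341): 2 rows → C = 10, 10 ✓
(A=E97, B=342): 1 row → C = 5 ✓
(A=E42, B=336): 2 rows → C takes values {11, 2} — violation
(A=E97, B=330): 1 row → C = 2 ✓
Two rows agree on {A, B} but differ on C, so {A, B} → C does not hold.

No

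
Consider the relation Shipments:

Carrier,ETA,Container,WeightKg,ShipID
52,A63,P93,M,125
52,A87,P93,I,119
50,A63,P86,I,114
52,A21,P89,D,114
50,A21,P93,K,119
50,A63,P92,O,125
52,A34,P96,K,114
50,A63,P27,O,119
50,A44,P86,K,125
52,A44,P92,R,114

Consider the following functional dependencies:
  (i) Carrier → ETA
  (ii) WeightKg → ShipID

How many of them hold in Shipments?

(i) Carrier → ETA: Carrier=52: 5 rows → ETA takes values {A63, A87, A21, A34, A44} — violation; Carrier=50: 5 rows → ETA takes values {A63, A21, A44} — violation — fails.
(ii) WeightKg → ShipID: WeightKg=I: 2 rows → ShipID takes values {119, 114} — violation; WeightKg=K: 3 rows → ShipID takes values {119, 114, 125} — violation; WeightKg=O: 2 rows → ShipID takes values {125, 119} — violation — fails.
None of the 2 dependencies hold.

0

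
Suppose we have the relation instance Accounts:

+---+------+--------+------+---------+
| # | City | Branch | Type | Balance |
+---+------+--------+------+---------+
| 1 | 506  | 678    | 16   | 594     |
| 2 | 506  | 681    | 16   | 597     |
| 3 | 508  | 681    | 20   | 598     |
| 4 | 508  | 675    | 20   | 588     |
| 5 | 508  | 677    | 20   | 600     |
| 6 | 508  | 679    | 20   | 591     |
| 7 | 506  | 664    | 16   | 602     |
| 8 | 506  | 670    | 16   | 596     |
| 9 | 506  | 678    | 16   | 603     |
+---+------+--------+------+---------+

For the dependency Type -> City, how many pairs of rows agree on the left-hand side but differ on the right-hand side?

Type=16: all 5 rows agree on City — 0 pairs.
Type=20: all 4 rows agree on City — 0 pairs.

0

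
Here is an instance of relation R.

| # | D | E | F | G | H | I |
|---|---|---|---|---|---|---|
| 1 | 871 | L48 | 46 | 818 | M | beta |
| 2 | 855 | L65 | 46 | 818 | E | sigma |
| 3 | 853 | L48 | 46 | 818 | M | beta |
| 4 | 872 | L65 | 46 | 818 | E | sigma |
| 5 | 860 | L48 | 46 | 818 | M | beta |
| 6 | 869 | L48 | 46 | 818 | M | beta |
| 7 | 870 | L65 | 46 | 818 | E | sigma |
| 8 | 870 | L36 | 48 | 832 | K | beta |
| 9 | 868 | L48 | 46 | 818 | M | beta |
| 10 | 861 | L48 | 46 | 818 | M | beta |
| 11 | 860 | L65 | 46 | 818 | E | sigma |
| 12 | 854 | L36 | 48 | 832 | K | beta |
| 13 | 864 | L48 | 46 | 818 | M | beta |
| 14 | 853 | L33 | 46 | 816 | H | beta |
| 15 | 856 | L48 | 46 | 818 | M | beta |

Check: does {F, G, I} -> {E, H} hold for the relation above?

Yes

(F=46, G=818, I=beta): rows 1, 3, 5, 6, 9, 10, 13, 15 → {E,H} = (L48, M), (L48, M), (L48, M), (L48, M), (L48, M), (L48, M), (L48, M), (L48, M) ✓
(F=46, G=818, I=sigma): rows 2, 4, 7, 11 → {E,H} = (L65, E), (L65, E), (L65, E), (L65, E) ✓
(F=48, G=832, I=beta): rows 8, 12 → {E,H} = (L36, K), (L36, K) ✓
(F=46, G=816, I=beta): row 14 → {E,H} = (L33, H) ✓
Every {F, G, I} value is associated with a single {E, H} value, so {F, G, I} -> {E, H} holds.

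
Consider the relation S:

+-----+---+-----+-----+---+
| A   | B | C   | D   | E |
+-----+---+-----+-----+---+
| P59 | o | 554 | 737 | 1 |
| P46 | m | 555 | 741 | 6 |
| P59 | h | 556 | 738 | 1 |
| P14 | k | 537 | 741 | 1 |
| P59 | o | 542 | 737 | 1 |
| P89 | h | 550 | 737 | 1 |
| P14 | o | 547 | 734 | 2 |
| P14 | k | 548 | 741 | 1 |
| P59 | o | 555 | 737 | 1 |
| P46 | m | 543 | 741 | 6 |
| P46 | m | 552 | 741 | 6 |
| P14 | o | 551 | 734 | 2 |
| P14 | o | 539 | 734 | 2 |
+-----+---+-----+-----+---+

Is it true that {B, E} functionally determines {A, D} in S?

No

(B=o, E=1): 3 rows → {A,D} = (P59, 737), (P59, 737), (P59, 737) ✓
(B=m, E=6): 3 rows → {A,D} = (P46, 741), (P46, 741), (P46, 741) ✓
(B=h, E=1): 2 rows → {A,D} takes values {(P59, 738), (P89, 737)} — violation
(B=k, E=1): 2 rows → {A,D} = (P14, 741), (P14, 741) ✓
(B=o, E=2): 3 rows → {A,D} = (P14, 734), (P14, 734), (P14, 734) ✓
Two rows agree on {B, E} but differ on {A, D}, so {B, E} → {A, D} does not hold.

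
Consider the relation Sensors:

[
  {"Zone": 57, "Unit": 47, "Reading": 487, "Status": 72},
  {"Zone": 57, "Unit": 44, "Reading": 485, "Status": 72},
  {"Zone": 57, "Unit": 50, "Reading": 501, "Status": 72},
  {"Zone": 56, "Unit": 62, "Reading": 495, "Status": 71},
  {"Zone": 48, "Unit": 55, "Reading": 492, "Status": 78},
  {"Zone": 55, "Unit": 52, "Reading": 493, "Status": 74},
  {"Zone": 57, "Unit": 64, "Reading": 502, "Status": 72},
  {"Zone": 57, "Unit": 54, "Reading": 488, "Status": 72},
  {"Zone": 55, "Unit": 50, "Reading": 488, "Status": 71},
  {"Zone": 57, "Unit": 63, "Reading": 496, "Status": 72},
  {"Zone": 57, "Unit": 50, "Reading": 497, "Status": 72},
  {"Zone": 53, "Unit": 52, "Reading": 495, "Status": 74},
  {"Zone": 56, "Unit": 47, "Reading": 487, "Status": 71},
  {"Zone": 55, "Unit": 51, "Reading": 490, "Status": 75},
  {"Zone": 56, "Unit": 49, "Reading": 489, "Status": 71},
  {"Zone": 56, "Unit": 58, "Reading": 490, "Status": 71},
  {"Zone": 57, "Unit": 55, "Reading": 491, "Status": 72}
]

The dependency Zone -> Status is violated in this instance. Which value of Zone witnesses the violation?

Zone=57: 8 rows → Status = 72, 72, 72, 72, 72, 72, 72, 72 ✓
Zone=56: 4 rows → Status = 71, 71, 71, 71 ✓
Zone=48: 1 row → Status = 78 ✓
Zone=55: 3 rows → Status takes values {74, 71, 75} — violation
Zone=53: 1 row → Status = 74 ✓
The only Zone value with inconsistent Status is Zone=55.

55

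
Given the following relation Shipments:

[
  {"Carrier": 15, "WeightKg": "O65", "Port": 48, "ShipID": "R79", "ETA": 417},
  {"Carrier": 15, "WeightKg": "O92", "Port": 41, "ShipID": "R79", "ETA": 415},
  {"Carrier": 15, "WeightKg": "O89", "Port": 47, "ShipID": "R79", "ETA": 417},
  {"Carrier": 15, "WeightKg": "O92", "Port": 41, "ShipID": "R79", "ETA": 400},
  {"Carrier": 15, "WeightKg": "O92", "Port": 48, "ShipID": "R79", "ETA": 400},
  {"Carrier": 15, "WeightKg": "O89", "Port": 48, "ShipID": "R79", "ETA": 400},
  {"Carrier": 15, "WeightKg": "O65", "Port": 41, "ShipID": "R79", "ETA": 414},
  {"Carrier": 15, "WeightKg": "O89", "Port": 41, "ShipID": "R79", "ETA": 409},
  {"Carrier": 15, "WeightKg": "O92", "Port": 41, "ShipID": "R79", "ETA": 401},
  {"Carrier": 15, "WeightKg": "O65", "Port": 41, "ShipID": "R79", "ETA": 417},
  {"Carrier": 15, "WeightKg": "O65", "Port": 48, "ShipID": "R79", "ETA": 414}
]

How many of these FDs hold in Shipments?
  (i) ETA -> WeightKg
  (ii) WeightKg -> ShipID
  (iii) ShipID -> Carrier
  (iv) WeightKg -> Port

2

(i) ETA -> WeightKg: ETA=417: 3 rows → WeightKg takes values {O65, O89} — violation; ETA=400: 3 rows → WeightKg takes values {O92, O89} — violation — fails.
(ii) WeightKg -> ShipID: every LHS value maps to a single RHS value — holds.
(iii) ShipID -> Carrier: every LHS value maps to a single RHS value — holds.
(iv) WeightKg -> Port: WeightKg=O65: 4 rows → Port takes values {48, 41} — violation; WeightKg=O92: 4 rows → Port takes values {41, 48} — violation; WeightKg=O89: 3 rows → Port takes values {47, 48, 41} — violation — fails.
2 of the 4 dependencies hold.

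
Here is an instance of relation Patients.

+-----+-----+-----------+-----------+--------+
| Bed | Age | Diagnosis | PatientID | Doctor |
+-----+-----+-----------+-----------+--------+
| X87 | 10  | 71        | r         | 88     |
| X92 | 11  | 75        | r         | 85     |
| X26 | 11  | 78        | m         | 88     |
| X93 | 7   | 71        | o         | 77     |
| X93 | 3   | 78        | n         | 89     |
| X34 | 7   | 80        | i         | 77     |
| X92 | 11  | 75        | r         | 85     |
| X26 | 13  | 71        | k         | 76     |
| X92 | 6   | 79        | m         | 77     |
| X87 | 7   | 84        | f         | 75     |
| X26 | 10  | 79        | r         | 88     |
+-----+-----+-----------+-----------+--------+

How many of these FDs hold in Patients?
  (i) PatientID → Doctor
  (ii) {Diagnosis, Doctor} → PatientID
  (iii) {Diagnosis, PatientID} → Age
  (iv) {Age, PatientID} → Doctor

3

(i) PatientID → Doctor: PatientID=r: 4 rows → Doctor takes values {88, 85} — violation; PatientID=m: 2 rows → Doctor takes values {88, 77} — violation — fails.
(ii) {Diagnosis, Doctor} → PatientID: every LHS value maps to a single RHS value — holds.
(iii) {Diagnosis, PatientID} → Age: every LHS value maps to a single RHS value — holds.
(iv) {Age, PatientID} → Doctor: every LHS value maps to a single RHS value — holds.
3 of the 4 dependencies hold.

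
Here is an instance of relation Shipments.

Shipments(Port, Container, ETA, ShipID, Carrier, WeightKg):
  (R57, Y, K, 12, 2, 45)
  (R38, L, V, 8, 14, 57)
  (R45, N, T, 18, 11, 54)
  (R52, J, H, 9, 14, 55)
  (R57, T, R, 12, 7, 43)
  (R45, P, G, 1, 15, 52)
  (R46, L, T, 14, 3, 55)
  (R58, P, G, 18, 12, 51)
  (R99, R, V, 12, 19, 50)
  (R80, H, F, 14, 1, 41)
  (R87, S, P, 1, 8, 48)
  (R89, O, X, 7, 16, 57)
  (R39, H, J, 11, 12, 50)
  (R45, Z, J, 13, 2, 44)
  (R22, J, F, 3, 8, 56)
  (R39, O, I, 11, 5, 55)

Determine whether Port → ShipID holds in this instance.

No

Port=R57: 2 rows → ShipID = 12, 12 ✓
Port=R38: 1 row → ShipID = 8 ✓
Port=R45: 3 rows → ShipID takes values {18, 1, 13} — violation
Port=R52: 1 row → ShipID = 9 ✓
Port=R46: 1 row → ShipID = 14 ✓
Port=R58: 1 row → ShipID = 18 ✓
Port=R99: 1 row → ShipID = 12 ✓
Port=R80: 1 row → ShipID = 14 ✓
Port=R87: 1 row → ShipID = 1 ✓
Port=R89: 1 row → ShipID = 7 ✓
Port=R39: 2 rows → ShipID = 11, 11 ✓
Port=R22: 1 row → ShipID = 3 ✓
Two rows agree on Port but differ on ShipID, so Port → ShipID does not hold.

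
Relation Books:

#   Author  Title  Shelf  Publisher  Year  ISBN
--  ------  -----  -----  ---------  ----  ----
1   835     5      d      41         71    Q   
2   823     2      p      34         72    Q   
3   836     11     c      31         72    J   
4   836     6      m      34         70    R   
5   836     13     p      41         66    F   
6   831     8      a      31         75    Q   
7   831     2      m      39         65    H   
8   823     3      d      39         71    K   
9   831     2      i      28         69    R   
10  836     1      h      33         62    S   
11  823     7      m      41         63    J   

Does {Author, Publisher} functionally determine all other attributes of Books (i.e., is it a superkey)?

All 11 rows have distinct {Author, Publisher} values, so {Author, Publisher} → (all attributes) holds and {Author, Publisher} is a superkey.

Yes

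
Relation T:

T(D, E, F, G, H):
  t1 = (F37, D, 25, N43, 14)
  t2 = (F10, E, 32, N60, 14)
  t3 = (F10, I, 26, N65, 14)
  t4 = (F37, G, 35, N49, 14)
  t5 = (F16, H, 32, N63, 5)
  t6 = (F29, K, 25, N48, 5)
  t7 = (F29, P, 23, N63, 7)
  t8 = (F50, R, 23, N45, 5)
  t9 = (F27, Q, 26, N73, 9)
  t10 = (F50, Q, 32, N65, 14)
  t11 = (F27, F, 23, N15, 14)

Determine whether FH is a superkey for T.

Rows 2 and 10 have the same FH value (F=32, H=14) but are distinct tuples, so FH does not determine every attribute — not a superkey.

No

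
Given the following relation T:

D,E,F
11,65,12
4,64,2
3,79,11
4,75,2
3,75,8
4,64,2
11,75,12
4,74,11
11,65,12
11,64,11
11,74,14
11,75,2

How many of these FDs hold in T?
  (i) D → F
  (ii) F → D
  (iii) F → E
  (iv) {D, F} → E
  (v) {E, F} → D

0

(i) D → F: D=11: 6 rows → F takes values {12, 11, 14, 2} — violation; D=4: 4 rows → F takes values {2, 11} — violation; D=3: 2 rows → F takes values {11, 8} — violation — fails.
(ii) F → D: F=2: 4 rows → D takes values {4, 11} — violation; F=11: 3 rows → D takes values {3, 4, 11} — violation — fails.
(iii) F → E: F=12: 3 rows → E takes values {65, 75} — violation; F=2: 4 rows → E takes values {64, 75} — violation; F=11: 3 rows → E takes values {79, 74, 64} — violation — fails.
(iv) {D, F} → E: (D=11, F=12): 3 rows → E takes values {65, 75} — violation; (D=4, F=2): 3 rows → E takes values {64, 75} — violation — fails.
(v) {E, F} → D: (E=75, F=2): 2 rows → D takes values {4, 11} — violation — fails.
None of the 5 dependencies hold.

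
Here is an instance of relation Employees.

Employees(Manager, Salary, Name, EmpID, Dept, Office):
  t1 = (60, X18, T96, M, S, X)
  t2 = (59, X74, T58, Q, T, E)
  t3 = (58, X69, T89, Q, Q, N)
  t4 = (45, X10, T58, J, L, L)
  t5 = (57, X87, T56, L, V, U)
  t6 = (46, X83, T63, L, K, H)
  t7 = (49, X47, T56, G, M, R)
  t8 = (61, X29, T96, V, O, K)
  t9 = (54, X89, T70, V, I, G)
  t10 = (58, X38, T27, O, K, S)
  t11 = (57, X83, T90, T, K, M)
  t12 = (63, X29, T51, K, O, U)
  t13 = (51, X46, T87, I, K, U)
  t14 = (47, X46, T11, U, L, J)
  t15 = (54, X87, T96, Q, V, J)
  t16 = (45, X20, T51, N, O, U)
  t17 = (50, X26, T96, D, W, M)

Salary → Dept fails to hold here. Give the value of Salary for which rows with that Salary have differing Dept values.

Salary=X18: row 1 → Dept = S ✓
Salary=X74: row 2 → Dept = T ✓
Salary=X69: row 3 → Dept = Q ✓
Salary=X10: row 4 → Dept = L ✓
Salary=X87: rows 5, 15 → Dept = V, V ✓
Salary=X83: rows 6, 11 → Dept = K, K ✓
Salary=X47: row 7 → Dept = M ✓
Salary=X29: rows 8, 12 → Dept = O, O ✓
Salary=X89: row 9 → Dept = I ✓
Salary=X38: row 10 → Dept = K ✓
Salary=X46: rows 13, 14 → Dept takes values {K, L} — violation
Salary=X20: row 16 → Dept = O ✓
Salary=X26: row 17 → Dept = W ✓
The only Salary value with inconsistent Dept is Salary=X46.

X46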